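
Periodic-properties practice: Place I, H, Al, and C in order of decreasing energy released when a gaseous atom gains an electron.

H is in period 1, group 1; C is in period 2, group 14; Al is in period 3, group 13; I is in period 5, group 17.
Atoms with high Z_eff and room in the valence shell (especially the halogens) have the most exothermic electron affinities.
Neither a single period nor a single group — weigh both effects.
H > Al: period and group pull opposite ways; the down-group shift dominates (73 vs 42 kJ/mol).
C > H: period and group pull opposite ways; the across-period shift dominates (122 vs 73 kJ/mol).
I > C: period and group pull opposite ways; the across-period shift dominates (295 vs 122 kJ/mol).
Approximate values (kJ/mol): H 73, C 122, Al 42, I 295.
So from highest to lowest: I > C > H > Al.

I > C > H > Al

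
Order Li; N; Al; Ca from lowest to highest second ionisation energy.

After 1 electron has been removed, what remains? Li⁺ is the bare [He] core; N⁺ still has 4 valence electrons; Al⁺ still has 2 valence electrons; Ca⁺ still has 1 valence electron.
Pulling an electron out of a noble-gas core costs far more than removing a remaining valence electron, so Li sits at the high end of IE_2.
Valence configurations: N⁺ [He]2s²2p², Al⁺ [Ne]3s², Ca⁺ [Ar]4s¹.
The numbers (kJ/mol): Li 7298, N 2856, Al 1817, Ca 1145.
Hence IE_2: Ca < Al < N < Li.

Ca < Al < N < Li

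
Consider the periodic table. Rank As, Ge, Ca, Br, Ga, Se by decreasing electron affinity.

Br, Se, Ge, As, Ga, Ca

Atoms with high Z_eff and room in the valence shell (especially the halogens) have the most exothermic electron affinities.
All lie in period 4; the across-period trend (electron affinity increases left to right) applies, with the exception below.
Note the exception: Ge has a higher electron affinity than As, contrary to the simple trend — adding an electron to As's half-filled 4p³ is unfavourable, so Ge (4p²) has the more exothermic EA.
For reference (kJ/mol): Ca 2, Ga 29, Ge 119, As 78, Se 195, Br 325.
So from highest to lowest: Br > Se > Ge > As > Ga > Ca.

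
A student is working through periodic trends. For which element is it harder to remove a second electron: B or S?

B

After 1 electron has been removed, what remains? B⁺ still has 2 valence electrons; S⁺ still has 5 valence electrons.
All are still removing valence electrons, so compare the +1 ions as you would atoms: IE_2 generally rises across a period (higher Z_eff) and falls down a group (larger shell), subject to the usual subshell exceptions.
Valence configurations: B⁺ [He]2s², S⁺ [Ne]3s²3p³.
Tabulated IE_2 (kJ/mol): B 2427, S 2252.
Hence IE_2: S < B.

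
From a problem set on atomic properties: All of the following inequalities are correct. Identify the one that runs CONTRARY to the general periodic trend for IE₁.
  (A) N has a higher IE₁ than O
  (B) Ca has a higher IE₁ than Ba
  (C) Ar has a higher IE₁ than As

The general trend: IE₁ increases across a period and decreases down a group.
(A) N (period 2, group 15) vs O (period 2, group 16): the stated order contradicts the simple trend.
(B) Ca (period 4, group 2) vs Ba (period 6, group 2): the stated order agrees with the simple trend.
(C) Ar (period 3, group 18) vs As (period 4, group 15): the stated order agrees with the simple trend.
The exception is (A): pairing an electron in O's 2p⁴ costs repulsion energy, so O ionizes more easily than half-filled N (2p³).

(A)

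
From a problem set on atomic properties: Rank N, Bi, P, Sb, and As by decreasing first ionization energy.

N is in period 2, group 15; P is in period 3, group 15; As is in period 4, group 15; Sb is in period 5, group 15; Bi is in period 6, group 15.
First ionization energy rises across a period (greater Z_eff holds electrons more tightly) and falls down a group (valence electrons are farther from the nucleus).
All are in group 15, so first ionization energy increases up the group.
So from highest to lowest: N > P > As > Sb > Bi.

N, P, As, Sb, Bi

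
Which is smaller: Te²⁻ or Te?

Forming Te²⁻ adds 2 electrons to Te. More electron–electron repulsion in the same shell, with unchanged nuclear charge, lets the cloud expand.
An anion is larger than its parent atom: Te²⁻ > Te.

Te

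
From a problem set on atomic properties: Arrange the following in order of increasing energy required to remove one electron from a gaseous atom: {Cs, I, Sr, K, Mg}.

Mg is in period 3, group 2; K is in period 4, group 1; Sr is in period 5, group 2; I is in period 5, group 17; Cs is in period 6, group 1.
Removing the outermost electron gets harder across a period and easier down a group.
Here both period and group differ, so the two effects have to be weighed against each other.
K > Cs: K sits above Cs in group 1, so the down-group effect alone puts K higher.
Sr > K: the two effects oppose for this pair; the across-period effect wins (550 vs 419 kJ/mol).
Mg > Sr: they share group 2; the group trend gives Mg the larger value.
I > Mg: the two effects oppose for this pair; the across-period effect wins (1008 vs 738 kJ/mol).
Tabulated first ionization energy (kJ/mol): Mg 738, K 419, Sr 550, I 1008, Cs 376.
So from lowest to highest: Cs < K < Sr < Mg < I.

Cs < K < Sr < Mg < I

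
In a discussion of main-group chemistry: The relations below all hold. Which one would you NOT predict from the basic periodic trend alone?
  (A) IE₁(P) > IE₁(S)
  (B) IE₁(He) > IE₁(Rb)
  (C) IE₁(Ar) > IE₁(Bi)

The general trend: first ionization energy increases across a period and decreases down a group.
(A) P (period 3, group 15) vs S (period 3, group 16): the stated order contradicts the simple trend.
(B) He (period 1, group 18) vs Rb (period 5, group 1): the stated order agrees with the simple trend.
(C) Ar (period 3, group 18) vs Bi (period 6, group 15): the stated order agrees with the simple trend.
The exception is (A): S (3p⁴) ionizes more easily than half-filled P (3p³) because the paired 3p electron in S is pushed out by e⁻–e⁻ repulsion.

(A)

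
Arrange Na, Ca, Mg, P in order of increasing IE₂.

Ca < Mg < P < Na

IE_2 is the cost of taking one more electron from the +1 cation: Na⁺ is the bare [Ne] core; Ca⁺ still has 1 valence electron; Mg⁺ still has 1 valence electron; P⁺ still has 4 valence electrons.
Core electrons are held far more tightly than valence electrons, so Na tops the IE_2 order.
Valence configurations: Ca⁺ [Ar]4s¹, Mg⁺ [Ne]3s¹, P⁺ [Ne]3s²3p².
Tabulated IE_2 (kJ/mol): Na 4562, Ca 1145, Mg 1451, P 1907.
Overall IE_2 order: Ca < Mg < P < Na.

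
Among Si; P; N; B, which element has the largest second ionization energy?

N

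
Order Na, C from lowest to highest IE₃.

After 2 electrons have been removed, what remains? Na²⁺ is already 1 electron into the core; C²⁺ still has 2 valence electrons.
Breaking into a closed-shell core is much more expensive than removing a leftover valence electron — Na has the largest IE_3 here.
Approximate IE_3 values (kJ/mol): Na 6910, C 4620.
Hence IE_3: C < Na.

C, Na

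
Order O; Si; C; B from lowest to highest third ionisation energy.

Si < B < C < O

Consider each +2 ion: O²⁺ still has 4 valence electrons; Si²⁺ still has 2 valence electrons; C²⁺ still has 2 valence electrons; B²⁺ still has 1 valence electron.
All are still removing valence electrons, so compare the +2 ions as you would atoms: IE_3 generally rises across a period (higher Z_eff) and falls down a group (larger shell), subject to the usual subshell exceptions.
Valence configurations: O²⁺ [He]2s²2p², Si²⁺ [Ne]3s², C²⁺ [He]2s², B²⁺ [He]2s¹.
Approximate IE_3 values (kJ/mol): O 5300, Si 3232, C 4620, B 3660.
Overall IE_3 order: Si < B < C < O.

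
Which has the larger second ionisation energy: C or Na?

The second ionization energy removes an electron from the +1 ion. For each element: C⁺ still has 3 valence electrons; Na⁺ is the bare [Ne] core.
Breaking into a closed-shell core is much more expensive than removing a leftover valence electron — Na has the largest IE_2 here.
Tabulated IE_2 (kJ/mol): C 2353, Na 4562.
So the second ionization energies run C < Na.

Na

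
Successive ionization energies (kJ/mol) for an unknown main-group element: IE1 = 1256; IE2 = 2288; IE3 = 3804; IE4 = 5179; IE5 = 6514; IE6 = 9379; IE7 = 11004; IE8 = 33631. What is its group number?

Group 17

Look for the largest jump between consecutive ionization energies: IE8/IE7 ≈ 3.1, far larger than any earlier ratio.
That jump marks the point where a core electron is being removed. So the atom has 7 valence electrons.
A main-group element with 7 valence electrons is in group 17.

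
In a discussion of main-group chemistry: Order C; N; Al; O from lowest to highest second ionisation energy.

Al < C < N < O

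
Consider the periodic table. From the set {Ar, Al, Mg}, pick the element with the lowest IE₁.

Across a period the outer electron is held more tightly (higher IE₁); down a group it sits in a higher shell, more shielded, and comes off more easily.
All lie in period 3; the across-period trend (first ionization energy increases left to right) applies, with the exception below.
Note the exception: Mg has a higher first ionization energy than Al, contrary to the simple trend — Al's single 3p electron is easier to remove than one from Mg's filled 3s².
Approximate values (kJ/mol): Mg 738, Al 578, Ar 1521.
The lowest IE₁ among these belongs to Al.

Al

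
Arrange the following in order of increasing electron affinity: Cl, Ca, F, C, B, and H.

H is in period 1, group 1; B is in period 2, group 13; C is in period 2, group 14; F is in period 2, group 17; Cl is in period 3, group 17; Ca is in period 4, group 2.
Atoms with high Z_eff and room in the valence shell (especially the halogens) have the most exothermic electron affinities.
These span different periods and groups, so the two trends combine.
B > Ca: both effects reinforce here, so B is clearly the higher of the two.
H > B: period and group pull opposite ways; the down-group shift dominates (73 vs 27 kJ/mol).
C > H: period and group pull opposite ways; the across-period shift dominates (122 vs 73 kJ/mol).
F > C: F lies to the right of C in period 2, so the across-period effect alone puts F higher.
Cl > F: this pair runs against the simple trend — see the exception note.
Note the exception: Cl has a higher electron affinity than F, contrary to the simple trend — F's small 2p subshell makes the incoming electron feel strong e⁻–e⁻ repulsion, so Cl actually releases more energy on gaining an electron.
Approximate values (kJ/mol): H 73, B 27, C 122, F 328, Cl 349, Ca 2.
So from lowest to highest: Ca < B < H < C < F < Cl.

Ca < B < H < C < F < Cl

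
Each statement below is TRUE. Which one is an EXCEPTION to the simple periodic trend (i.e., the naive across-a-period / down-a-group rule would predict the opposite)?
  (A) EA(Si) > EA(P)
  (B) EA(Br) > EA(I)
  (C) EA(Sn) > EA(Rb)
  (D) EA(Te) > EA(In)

The general trend: electron affinity increases across a period and decreases down a group.
(A) Si (period 3, group 14) vs P (period 3, group 15): the stated order contradicts the simple trend.
(B) Br (period 4, group 17) vs I (period 5, group 17): the stated order agrees with the simple trend.
(C) Sn (period 5, group 14) vs Rb (period 5, group 1): the stated order agrees with the simple trend.
(D) Te (period 5, group 16) vs In (period 5, group 13): the stated order agrees with the simple trend.
The exception is (A): adding an electron to P's half-filled 3p³ is unfavourable, so Si (3p²) has the more exothermic EA.

(A)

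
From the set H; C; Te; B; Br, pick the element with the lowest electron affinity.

B

H is in period 1, group 1; B is in period 2, group 13; C is in period 2, group 14; Br is in period 4, group 17; Te is in period 5, group 16.
Adding an electron releases more energy for atoms nearer the top right (short of the noble gases).
Here both period and group differ, so the two effects have to be weighed against each other.
H > B: the two effects oppose for this pair; the down-group effect wins (73 vs 27 kJ/mol).
C > H: the two effects oppose for this pair; the across-period effect wins (122 vs 73 kJ/mol).
Te > C: the two effects oppose for this pair; the across-period effect wins (190 vs 122 kJ/mol).
Br > Te: relative to Te, both the across-period and down-group shifts push Br's electron affinity up.
Tabulated electron affinity (kJ/mol): H 73, B 27, C 122, Br 325, Te 190.
The lowest electron affinity among these belongs to B.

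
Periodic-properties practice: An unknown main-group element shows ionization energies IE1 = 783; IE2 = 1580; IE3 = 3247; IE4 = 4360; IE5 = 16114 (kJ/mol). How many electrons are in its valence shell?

4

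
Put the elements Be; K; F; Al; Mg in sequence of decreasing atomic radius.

Be is in period 2, group 2; F is in period 2, group 17; Mg is in period 3, group 2; Al is in period 3, group 13; K is in period 4, group 1.
Atomic radius shrinks across a period as nuclear charge pulls the same shell inward, and grows down a group as new shells are added.
These span different periods and groups, so the two trends combine.
Be > F: Be lies to the left of F in period 2, so the across-period effect alone puts Be larger.
Al > Be: the two effects oppose for this pair; the down-group effect wins (126 vs 102 pm).
Mg > Al: Mg lies to the left of Al in period 3, so the across-period effect alone puts Mg larger.
K > Mg: both effects reinforce here, so K is clearly the larger of the two.
For reference (pm): Be 102, F 64, Mg 139, Al 126, K 196.
So from largest to smallest: K > Mg > Al > Be > F.

K, Mg, Al, Be, F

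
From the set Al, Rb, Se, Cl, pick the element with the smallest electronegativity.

Rb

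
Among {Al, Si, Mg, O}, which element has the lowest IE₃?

Al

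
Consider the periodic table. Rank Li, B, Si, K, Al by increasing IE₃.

The third ionization energy removes an electron from the +2 ion. For each element: Li²⁺ is already 1 electron into the core; B²⁺ still has 1 valence electron; Si²⁺ still has 2 valence electrons; K²⁺ is already 1 electron into the core; Al²⁺ still has 1 valence electron.
Pulling an electron out of a noble-gas core costs far more than removing a remaining valence electron, so K and Li sit at the high end of IE_3.
Valence configurations: B²⁺ [He]2s¹, Si²⁺ [Ne]3s², Al²⁺ [Ne]3s¹.
Tabulated IE_3 (kJ/mol): Li 11815, B 3660, Si 3232, K 4420, Al 2745.
So the third ionization energies run Al < Si < B < K < Li.

Al, Si, B, K, Li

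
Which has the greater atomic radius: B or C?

B

B is in period 2, group 13; C is in period 2, group 14.
Moving right in a period, electrons are added to the same shell under a stronger nuclear pull, so atoms get smaller; moving down, a new shell is opened and atoms get larger.
All lie in period 2, so atomic radius increases right to left.
So B has the greater atomic radius (B > C).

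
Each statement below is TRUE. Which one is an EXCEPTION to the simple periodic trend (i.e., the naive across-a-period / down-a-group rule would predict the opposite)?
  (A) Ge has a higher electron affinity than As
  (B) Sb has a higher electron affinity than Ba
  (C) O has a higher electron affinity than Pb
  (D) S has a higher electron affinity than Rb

The general trend: electron affinity increases across a period and decreases down a group.
(A) Ge (period 4, group 14) vs As (period 4, group 15): the stated order contradicts the simple trend.
(B) Sb (period 5, group 15) vs Ba (period 6, group 2): the stated order agrees with the simple trend.
(C) O (period 2, group 16) vs Pb (period 6, group 14): the stated order agrees with the simple trend.
(D) S (period 3, group 16) vs Rb (period 5, group 1): the stated order agrees with the simple trend.
The exception is (A): adding an electron to As's half-filled 4p³ is unfavourable, so Ge (4p²) has the more exothermic EA.

(A)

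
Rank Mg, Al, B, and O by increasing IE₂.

After 1 electron has been removed, what remains? Mg⁺ still has 1 valence electron; Al⁺ still has 2 valence electrons; B⁺ still has 2 valence electrons; O⁺ still has 5 valence electrons.
All are still removing valence electrons, so compare the +1 ions as you would atoms: IE_2 generally rises across a period (higher Z_eff) and falls down a group (larger shell), subject to the usual subshell exceptions.
Valence configurations: Mg⁺ [Ne]3s¹, Al⁺ [Ne]3s², B⁺ [He]2s², O⁺ [He]2s²2p³.
The numbers (kJ/mol): Mg 1451, Al 1817, B 2427, O 3388.
Overall IE_2 order: Mg < Al < B < O.

Mg, Al, B, O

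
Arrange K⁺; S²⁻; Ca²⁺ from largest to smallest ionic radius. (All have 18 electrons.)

All of these have 18 electrons, so size is governed by nuclear charge alone: the more protons, the stronger the pull on the same electron cloud, and the smaller the ion.
Nuclear charges: Ca²⁺ (Z=20), K⁺ (Z=19), S²⁻ (Z=16).
Largest to smallest: S²⁻ > K⁺ > Ca²⁺.

S²⁻ > K⁺ > Ca²⁺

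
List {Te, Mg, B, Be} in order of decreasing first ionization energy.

Be, Te, B, Mg

First ionization energy rises across a period (greater Z_eff holds electrons more tightly) and falls down a group (valence electrons are farther from the nucleus).
Here both period and group differ, so the two effects have to be weighed against each other.
B > Mg: relative to Mg, both the across-period and down-group shifts push B's first ionization energy up.
Te > B: period and group pull opposite ways; the across-period shift dominates (869 vs 801 kJ/mol).
Be > Te: the two effects oppose for this pair; the down-group effect wins (900 vs 869 kJ/mol).
Note the exception: Be has a higher first ionization energy than B, contrary to the simple trend — removing B's lone 2p electron is easier than breaking Be's filled 2s².
Tabulated first ionization energy (kJ/mol): Be 900, B 801, Mg 738, Te 869.
So from highest to lowest: Be > Te > B > Mg.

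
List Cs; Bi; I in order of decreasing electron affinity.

I, Bi, Cs

I is in period 5, group 17; Cs is in period 6, group 1; Bi is in period 6, group 15.
Atoms with high Z_eff and room in the valence shell (especially the halogens) have the most exothermic electron affinities.
Neither a single period nor a single group — weigh both effects.
Bi > Cs: Bi lies to the right of Cs in period 6, so the across-period effect alone puts Bi higher.
I > Bi: both effects reinforce here, so I is clearly the higher of the two.
For reference (kJ/mol): I 295, Cs 46, Bi 91.
So from highest to lowest: I > Bi > Cs.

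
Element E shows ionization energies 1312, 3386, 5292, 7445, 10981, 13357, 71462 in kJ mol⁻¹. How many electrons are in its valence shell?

6

Look for the largest jump between consecutive ionization energies: IE7/IE6 ≈ 5.4, far larger than any earlier ratio.
That jump marks the point where a core electron is being removed. So the atom has 6 valence electrons.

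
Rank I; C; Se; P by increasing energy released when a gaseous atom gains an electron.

P, C, Se, I

C is in period 2, group 14; P is in period 3, group 15; Se is in period 4, group 16; I is in period 5, group 17.
EA tends to increase across a period and decrease down a group, though the pattern is less regular than for IE or radius.
A diagonal step moves right (one effect) and down (the opposite effect) at once.
C > P: period and group pull opposite ways; the down-group shift dominates (122 vs 72 kJ/mol).
Se > C: period and group pull opposite ways; the across-period shift dominates (195 vs 122 kJ/mol).
I > Se: period and group pull opposite ways; the across-period shift dominates (295 vs 195 kJ/mol).
Tabulated electron affinity (kJ/mol): C 122, P 72, Se 195, I 295.
So from lowest to highest: P < C < Se < I.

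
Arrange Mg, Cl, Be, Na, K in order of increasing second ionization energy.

Mg < Be < Cl < K < Na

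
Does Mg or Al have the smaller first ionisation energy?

Al

Mg is in period 3, group 2; Al is in period 3, group 13.
First ionization energy rises across a period (greater Z_eff holds electrons more tightly) and falls down a group (valence electrons are farther from the nucleus).
All lie in period 3; the across-period trend (first ionization energy increases left to right) applies, with the exception below.
Note the exception: Mg has a higher first ionization energy than Al, contrary to the simple trend — Al's single 3p electron is easier to remove than one from Mg's filled 3s².
For reference (kJ/mol): Mg 738, Al 578.
So Al has the smaller first ionisation energy (Al < Mg).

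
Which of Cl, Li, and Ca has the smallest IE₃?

The third ionization energy removes an electron from the +2 ion. For each element: Cl²⁺ still has 5 valence electrons; Li²⁺ is already 1 electron into the core; Ca²⁺ is the bare [Ar] core.
Breaking into a closed-shell core is much more expensive than removing a leftover valence electron — Ca and Li have the largest IE_3 here.
Approximate IE_3 values (kJ/mol): Cl 3822, Li 11815, Ca 4912.
So the third ionization energies run Cl < Ca < Li.

Cl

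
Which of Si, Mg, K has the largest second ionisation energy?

K

IE_2 is the cost of taking one more electron from the +1 cation: Si⁺ still has 3 valence electrons; Mg⁺ still has 1 valence electron; K⁺ is the bare [Ar] core.
Breaking into a closed-shell core is much more expensive than removing a leftover valence electron — K has the largest IE_2 here.
Valence configurations: Si⁺ [Ne]3s²3p¹, Mg⁺ [Ne]3s¹.
The numbers (kJ/mol): Si 1577, Mg 1451, K 3052.
Overall IE_2 order: Mg < Si < K.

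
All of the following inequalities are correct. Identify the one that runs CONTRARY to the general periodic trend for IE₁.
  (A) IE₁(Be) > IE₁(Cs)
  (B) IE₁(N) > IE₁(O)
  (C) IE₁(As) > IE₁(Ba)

The general trend: IE₁ increases across a period and decreases down a group.
(A) Be (period 2, group 2) vs Cs (period 6, group 1): the stated order agrees with the simple trend.
(B) N (period 2, group 15) vs O (period 2, group 16): the stated order contradicts the simple trend.
(C) As (period 4, group 15) vs Ba (period 6, group 2): the stated order agrees with the simple trend.
The exception is (B): pairing an electron in O's 2p⁴ costs repulsion energy, so O ionizes more easily than half-filled N (2p³).

(B)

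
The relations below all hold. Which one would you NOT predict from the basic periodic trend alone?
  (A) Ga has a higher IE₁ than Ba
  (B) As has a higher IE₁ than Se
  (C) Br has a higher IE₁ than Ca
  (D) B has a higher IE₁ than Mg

(B)

The general trend: IE₁ increases across a period and decreases down a group.
(A) Ga (period 4, group 13) vs Ba (period 6, group 2): the stated order agrees with the simple trend.
(B) As (period 4, group 15) vs Se (period 4, group 16): the stated order contradicts the simple trend.
(C) Br (period 4, group 17) vs Ca (period 4, group 2): the stated order agrees with the simple trend.
(D) B (period 2, group 13) vs Mg (period 3, group 2): the stated order agrees with the simple trend.
The exception is (B): Se (4p⁴) ionizes more easily than half-filled As (4p³).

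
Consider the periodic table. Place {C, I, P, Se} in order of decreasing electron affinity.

Electron affinity generally becomes more exothermic across a period toward the halogens and less exothermic down a group.
A diagonal step moves right (one effect) and down (the opposite effect) at once.
C > P: the two effects oppose for this pair; the down-group effect wins (122 vs 72 kJ/mol).
Se > C: period and group pull opposite ways; the across-period shift dominates (195 vs 122 kJ/mol).
I > Se: period and group pull opposite ways; the across-period shift dominates (295 vs 195 kJ/mol).
For reference (kJ/mol): C 122, P 72, Se 195, I 295.
So from highest to lowest: I > Se > C > P.

I > Se > C > P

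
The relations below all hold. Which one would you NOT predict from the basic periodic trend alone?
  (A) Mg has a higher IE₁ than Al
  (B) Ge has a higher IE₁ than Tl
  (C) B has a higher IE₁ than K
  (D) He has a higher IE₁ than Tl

(A)

The general trend: IE₁ increases across a period and decreases down a group.
(A) Mg (period 3, group 2) vs Al (period 3, group 13): the stated order contradicts the simple trend.
(B) Ge (period 4, group 14) vs Tl (period 6, group 13): the stated order agrees with the simple trend.
(C) B (period 2, group 13) vs K (period 4, group 1): the stated order agrees with the simple trend.
(D) He (period 1, group 18) vs Tl (period 6, group 13): the stated order agrees with the simple trend.
The exception is (A): Al's single 3p electron is easier to remove than one from Mg's filled 3s².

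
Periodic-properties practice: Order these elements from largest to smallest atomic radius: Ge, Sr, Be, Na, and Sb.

Sr > Na > Sb > Ge > Be

Be is in period 2, group 2; Na is in period 3, group 1; Ge is in period 4, group 14; Sr is in period 5, group 2; Sb is in period 5, group 15.
Across a period the added protons contract the valence shell; down a group each new principal shell makes the atom larger.
Neither a single period nor a single group — weigh both effects.
Ge > Be: the two effects oppose for this pair; the down-group effect wins (121 vs 102 pm).
Sb > Ge: the two effects oppose for this pair; the down-group effect wins (140 vs 121 pm).
Na > Sb: period and group pull opposite ways; the across-period shift dominates (155 vs 140 pm).
Sr > Na: period and group pull opposite ways; the down-group shift dominates (185 vs 155 pm).
For reference (pm): Be 102, Na 155, Ge 121, Sr 185, Sb 140.
So from largest to smallest: Sr > Na > Sb > Ge > Be.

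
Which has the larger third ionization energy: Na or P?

Na

The third ionization energy removes an electron from the +2 ion. For each element: Na²⁺ is already 1 electron into the core; P²⁺ still has 3 valence electrons.
Pulling an electron out of a noble-gas core costs far more than removing a remaining valence electron, so Na sits at the high end of IE_3.
The numbers (kJ/mol): Na 6910, P 2914.
Hence IE_3: P < Na.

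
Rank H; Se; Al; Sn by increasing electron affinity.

Al < H < Sn < Se

Adding an electron releases more energy for atoms nearer the top right (short of the noble gases).
Neither a single period nor a single group — weigh both effects.
H > Al: the two effects oppose for this pair; the down-group effect wins (73 vs 42 kJ/mol).
Sn > H: period and group pull opposite ways; the across-period shift dominates (107 vs 73 kJ/mol).
Se > Sn: relative to Sn, both the across-period and down-group shifts push Se's electron affinity up.
For reference (kJ/mol): H 73, Al 42, Se 195, Sn 107.
So from lowest to highest: Al < H < Sn < Se.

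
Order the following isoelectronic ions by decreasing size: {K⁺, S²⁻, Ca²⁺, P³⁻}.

All of these have 18 electrons, so size is governed by nuclear charge alone: the more protons, the stronger the pull on the same electron cloud, and the smaller the ion.
Nuclear charges: Ca²⁺ (Z=20), K⁺ (Z=19), S²⁻ (Z=16), P³⁻ (Z=15).
Largest to smallest: P³⁻ > S²⁻ > K⁺ > Ca²⁺.

P³⁻ > S²⁻ > K⁺ > Ca²⁺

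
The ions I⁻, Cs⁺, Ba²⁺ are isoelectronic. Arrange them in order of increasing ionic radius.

Ba²⁺ < Cs⁺ < I⁻

All of these have 54 electrons, so size is governed by nuclear charge alone: the more protons, the stronger the pull on the same electron cloud, and the smaller the ion.
Nuclear charges: Ba²⁺ (Z=56), Cs⁺ (Z=55), I⁻ (Z=53).
Smallest to largest: Ba²⁺ < Cs⁺ < I⁻.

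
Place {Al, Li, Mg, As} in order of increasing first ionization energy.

Li, Al, Mg, As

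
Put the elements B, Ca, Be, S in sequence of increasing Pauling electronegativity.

Ca, Be, B, S

Be is in period 2, group 2; B is in period 2, group 13; S is in period 3, group 16; Ca is in period 4, group 2.
Smaller atoms with higher effective nuclear charge are more electronegative.
These span different periods and groups, so the two trends combine.
Be > Ca: they share group 2; the group trend gives Be the larger value.
B > Be: B lies to the right of Be in period 2, so the across-period effect alone puts B higher.
S > B: period and group pull opposite ways; the across-period shift dominates (2.58 vs 2.04).
For reference (Pauling): Be 1.57, B 2.04, S 2.58, Ca 1.00.
So from lowest to highest: Ca < Be < B < S.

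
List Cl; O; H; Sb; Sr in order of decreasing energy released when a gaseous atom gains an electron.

H is in period 1, group 1; O is in period 2, group 16; Cl is in period 3, group 17; Sr is in period 5, group 2; Sb is in period 5, group 15.
Electron affinity generally becomes more exothermic across a period toward the halogens and less exothermic down a group.
Neither a single period nor a single group — weigh both effects.
H > Sr: the two effects oppose for this pair; the down-group effect wins (73 vs 5 kJ/mol).
Sb > H: the two effects oppose for this pair; the across-period effect wins (103 vs 73 kJ/mol).
O > Sb: both effects reinforce here, so O is clearly the higher of the two.
Cl > O: the two effects oppose for this pair; the across-period effect wins (349 vs 141 kJ/mol).
For reference (kJ/mol): H 73, O 141, Cl 349, Sr 5, Sb 103.
So from highest to lowest: Cl > O > Sb > H > Sr.

Cl, O, Sb, H, Sr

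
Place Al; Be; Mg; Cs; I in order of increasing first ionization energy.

Be is in period 2, group 2; Mg is in period 3, group 2; Al is in period 3, group 13; I is in period 5, group 17; Cs is in period 6, group 1.
Removing the outermost electron gets harder across a period and easier down a group.
Neither a single period nor a single group — weigh both effects.
Al > Cs: relative to Cs, both the across-period and down-group shifts push Al's first ionization energy up.
Mg > Al: this pair runs against the simple trend — see the exception note.
Be > Mg: they share group 2; the group trend gives Be the larger value.
I > Be: the two effects oppose for this pair; the across-period effect wins (1008 vs 900 kJ/mol).
Note the exception: Mg has a higher first ionization energy than Al, contrary to the simple trend — Al's single 3p electron is easier to remove than one from Mg's filled 3s².
Approximate values (kJ/mol): Be 900, Mg 738, Al 578, I 1008, Cs 376.
So from lowest to highest: Cs < Al < Mg < Be < I.

Cs, Al, Mg, Be, I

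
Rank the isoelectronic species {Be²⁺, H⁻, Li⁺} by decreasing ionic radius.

H⁻ > Li⁺ > Be²⁺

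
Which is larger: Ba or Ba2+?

Forming Ba2+ removes 2 electrons from Ba. Fewer electrons for the same nuclear charge means less shielding and a higher Z_eff on the remaining electrons, and for main-group metals the entire outer shell is lost.
A cation is smaller than its parent atom: Ba2+ < Ba.

Ba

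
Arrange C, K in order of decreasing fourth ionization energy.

After 3 electrons have been removed, what remains? C³⁺ still has 1 valence electron; K³⁺ is already 2 electrons into the core.
Usually core removal costs more than valence removal, but here the competition is close: a tightly held n=2 valence electron can cost more to remove than an n=3 core electron, so the actual values have to decide it.
Approximate IE_4 values (kJ/mol): C 6223, K 5877.
So the fourth ionization energies run K < C.

C, K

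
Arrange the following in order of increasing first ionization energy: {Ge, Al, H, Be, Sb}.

H is in period 1, group 1; Be is in period 2, group 2; Al is in period 3, group 13; Ge is in period 4, group 14; Sb is in period 5, group 15.
First ionization energy rises across a period (greater Z_eff holds electrons more tightly) and falls down a group (valence electrons are farther from the nucleus).
These sit on a diagonal, where the across-period and down-group effects partly cancel.
Ge > Al: the two effects oppose for this pair; the across-period effect wins (762 vs 578 kJ/mol).
Sb > Ge: period and group pull opposite ways; the across-period shift dominates (831 vs 762 kJ/mol).
Be > Sb: period and group pull opposite ways; the down-group shift dominates (900 vs 831 kJ/mol).
H > Be: the two effects oppose for this pair; the down-group effect wins (1312 vs 900 kJ/mol).
Tabulated first ionization energy (kJ/mol): H 1312, Be 900, Al 578, Ge 762, Sb 831.
So from lowest to highest: Al < Ge < Sb < Be < H.

Al, Ge, Sb, Be, H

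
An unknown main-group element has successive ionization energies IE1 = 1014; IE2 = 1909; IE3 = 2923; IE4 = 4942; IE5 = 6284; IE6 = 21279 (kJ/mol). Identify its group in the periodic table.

Look for the largest jump between consecutive ionization energies: IE6/IE5 ≈ 3.4, far larger than any earlier ratio.
That jump marks the point where a core electron is being removed. So the atom has 5 valence electrons.
A main-group element with 5 valence electrons is in group 15.

Group 15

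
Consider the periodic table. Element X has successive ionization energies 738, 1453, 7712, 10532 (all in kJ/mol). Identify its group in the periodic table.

Group 2

Look for the largest jump between consecutive ionization energies: IE3/IE2 ≈ 5.3, far larger than any earlier ratio.
That jump marks the point where a core electron is being removed. So the atom has 2 valence electrons.
A main-group element with 2 valence electrons is in group 2.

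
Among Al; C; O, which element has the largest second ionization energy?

Consider each +1 ion: Al⁺ still has 2 valence electrons; C⁺ still has 3 valence electrons; O⁺ still has 5 valence electrons.
All are still removing valence electrons, so compare the +1 ions as you would atoms: IE_2 generally rises across a period (higher Z_eff) and falls down a group (larger shell), subject to the usual subshell exceptions.
Valence configurations: Al⁺ [Ne]3s², C⁺ [He]2s²2p¹, O⁺ [He]2s²2p³.
The numbers (kJ/mol): Al 1817, C 2353, O 3388.
Hence IE_2: Al < C < O.

O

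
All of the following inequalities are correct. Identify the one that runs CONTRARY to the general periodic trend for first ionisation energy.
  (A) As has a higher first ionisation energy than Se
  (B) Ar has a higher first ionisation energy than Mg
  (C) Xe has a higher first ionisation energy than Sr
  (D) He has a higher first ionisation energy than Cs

The general trend: first ionisation energy increases across a period and decreases down a group.
(A) As (period 4, group 15) vs Se (period 4, group 16): the stated order contradicts the simple trend.
(B) Ar (period 3, group 18) vs Mg (period 3, group 2): the stated order agrees with the simple trend.
(C) Xe (period 5, group 18) vs Sr (period 5, group 2): the stated order agrees with the simple trend.
(D) He (period 1, group 18) vs Cs (period 6, group 1): the stated order agrees with the simple trend.
The exception is (A): Se (4p⁴) ionizes more easily than half-filled As (4p³).

(A)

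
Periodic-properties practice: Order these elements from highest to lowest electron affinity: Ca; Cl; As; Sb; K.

Atoms with high Z_eff and room in the valence shell (especially the halogens) have the most exothermic electron affinities.
Here both period and group differ, so the two effects have to be weighed against each other.
K > Ca: this pair runs against the simple trend — see the exception note.
As > K: As lies to the right of K in period 4, so the across-period effect alone puts As higher.
Sb > As: this pair runs against the simple trend — see the exception note.
Cl > Sb: both effects reinforce here, so Cl is clearly the higher of the two.
Note the exception: K has a higher electron affinity than Ca, contrary to the simple trend — adding an electron to Ca (ns²) has to open a new, higher-energy np subshell, which is unfavourable.
Note the exception: Sb has a higher electron affinity than As, contrary to the simple trend — both are half-filled np³, but the pairing/repulsion penalty for the added electron shrinks as the p orbitals become larger and more diffuse down the group, and for Sb that outweighs the weaker nuclear attraction.
Tabulated electron affinity (kJ/mol): Cl 349, K 48, Ca 2, As 78, Sb 103.
So from highest to lowest: Cl > Sb > As > K > Ca.

Cl > Sb > As > K > Ca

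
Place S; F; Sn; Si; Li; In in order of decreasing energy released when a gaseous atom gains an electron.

Atoms with high Z_eff and room in the valence shell (especially the halogens) have the most exothermic electron affinities.
These span different periods and groups, so the two trends combine.
Li > In: period and group pull opposite ways; the down-group shift dominates (60 vs 29 kJ/mol).
Sn > Li: the two effects oppose for this pair; the across-period effect wins (107 vs 60 kJ/mol).
Si > Sn: they share group 14; the group trend gives Si the larger value.
S > Si: both are in period 3; the period trend gives S the larger value.
F > S: relative to S, both the across-period and down-group shifts push F's electron affinity up.
For reference (kJ/mol): Li 60, F 328, Si 134, S 200, In 29, Sn 107.
So from highest to lowest: F > S > Si > Sn > Li > In.

F, S, Si, Sn, Li, In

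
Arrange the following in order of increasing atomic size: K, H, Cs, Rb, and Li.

H < Li < K < Rb < Cs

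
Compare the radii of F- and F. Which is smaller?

F

Forming F- adds 1 electron to F. More electron–electron repulsion in the same shell, with unchanged nuclear charge, lets the cloud expand.
An anion is larger than its parent atom: F- > F.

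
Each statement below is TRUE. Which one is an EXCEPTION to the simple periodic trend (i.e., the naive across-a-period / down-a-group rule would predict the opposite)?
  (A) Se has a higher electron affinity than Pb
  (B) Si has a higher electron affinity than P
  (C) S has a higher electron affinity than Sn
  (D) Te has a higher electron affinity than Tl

(B)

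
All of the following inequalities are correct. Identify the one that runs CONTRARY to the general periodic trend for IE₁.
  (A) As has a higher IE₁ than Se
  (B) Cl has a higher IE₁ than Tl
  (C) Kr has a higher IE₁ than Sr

(A)

The general trend: IE₁ increases across a period and decreases down a group.
(A) As (period 4, group 15) vs Se (period 4, group 16): the stated order contradicts the simple trend.
(B) Cl (period 3, group 17) vs Tl (period 6, group 13): the stated order agrees with the simple trend.
(C) Kr (period 4, group 18) vs Sr (period 5, group 2): the stated order agrees with the simple trend.
The exception is (A): Se (4p⁴) ionizes more easily than half-filled As (4p³).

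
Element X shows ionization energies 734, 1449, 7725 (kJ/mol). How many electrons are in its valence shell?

2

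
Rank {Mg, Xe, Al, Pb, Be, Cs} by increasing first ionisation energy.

Be is in period 2, group 2; Mg is in period 3, group 2; Al is in period 3, group 13; Xe is in period 5, group 18; Cs is in period 6, group 1; Pb is in period 6, group 14.
First ionization energy rises across a period (greater Z_eff holds electrons more tightly) and falls down a group (valence electrons are farther from the nucleus).
Neither a single period nor a single group — weigh both effects.
Al > Cs: relative to Cs, both the across-period and down-group shifts push Al's first ionization energy up.
Pb > Al: period and group pull opposite ways; the across-period shift dominates (716 vs 578 kJ/mol).
Mg > Pb: the two effects oppose for this pair; the down-group effect wins (738 vs 716 kJ/mol).
Be > Mg: Be sits above Mg in group 2, so the down-group effect alone puts Be higher.
Xe > Be: the two effects oppose for this pair; the across-period effect wins (1170 vs 900 kJ/mol).
Note the exception: Mg has a higher first ionization energy than Al, contrary to the simple trend — Al's single 3p electron is easier to remove than one from Mg's filled 3s².
For reference (kJ/mol): Be 900, Mg 738, Al 578, Xe 1170, Cs 376, Pb 716.
So from lowest to highest: Cs < Al < Pb < Mg < Be < Xe.

Cs < Al < Pb < Mg < Be < Xe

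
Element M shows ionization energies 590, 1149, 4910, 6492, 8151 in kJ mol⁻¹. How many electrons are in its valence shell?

Look for the largest jump between consecutive ionization energies: IE3/IE2 ≈ 4.3, far larger than any earlier ratio.
That jump marks the point where a core electron is being removed. So the atom has 2 valence electrons.

2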